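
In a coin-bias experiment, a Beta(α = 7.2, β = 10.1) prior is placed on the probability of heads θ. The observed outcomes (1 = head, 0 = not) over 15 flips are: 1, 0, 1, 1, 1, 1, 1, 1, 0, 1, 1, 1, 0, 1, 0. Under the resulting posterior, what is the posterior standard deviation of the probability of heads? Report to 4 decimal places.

The Beta prior is conjugate to a Binomial/Bernoulli likelihood; the update adds successes to α and failures to β.
Posterior: Beta(α+k, β+n−k) = Beta(7.2+11, 10.1+4) = Beta(18.2, 14.1).
Var = αβ/((α+β)²(α+β+1)) = 18.2·14.1/(32.3²·33.3) = 0.00738654; SD = √0.00738654 = 0.0859.

0.0859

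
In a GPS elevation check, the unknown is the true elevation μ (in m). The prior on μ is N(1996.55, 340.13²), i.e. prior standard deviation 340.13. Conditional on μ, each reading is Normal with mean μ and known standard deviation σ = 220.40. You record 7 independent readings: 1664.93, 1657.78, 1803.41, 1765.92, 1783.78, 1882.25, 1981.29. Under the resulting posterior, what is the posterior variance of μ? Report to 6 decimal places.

6546.751247

For Normal data with known variance σ², a Normal(μ₀, σ₀²) prior on μ is conjugate. Posterior precision = 1/σ₀² + n/σ²; posterior mean is the precision-weighted average of μ₀ and x̄.
σ₀² = 340.13² = 115688.4169, σ² = 220.40² = 48576.16; σ² + n·σ₀² = 48576.16 + 7·115688.4169 = 858395.0783.
Posterior precision = 1/σ₀² + n/σ² = 1/115688.4169 + 7/48576.16 = (σ² + n·σ₀²)/(σ₀²σ²) = 858395.0783/(115688.4169·48576.16); posterior variance σₙ² = σ₀²σ²/(σ² + n·σ₀²) = 115688.4169·48576.16/858395.0783 = 6546.751247.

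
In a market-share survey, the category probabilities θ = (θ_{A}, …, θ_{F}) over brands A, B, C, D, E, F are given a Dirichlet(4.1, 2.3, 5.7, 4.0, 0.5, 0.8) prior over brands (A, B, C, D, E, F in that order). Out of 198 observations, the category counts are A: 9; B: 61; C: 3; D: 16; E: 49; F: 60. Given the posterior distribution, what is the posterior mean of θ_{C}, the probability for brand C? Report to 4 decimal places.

0.0404

The Dirichlet prior is conjugate to the Multinomial likelihood: each posterior αⱼ = prior αⱼ + observed count nⱼ.
Posterior concentration: (13.1, 63.3, 8.7, 20.0, 49.5, 60.8), total = 215.4.
E[θ_{C}|data] = α_{C}/Σα = 8.7/215.4 = 0.0404.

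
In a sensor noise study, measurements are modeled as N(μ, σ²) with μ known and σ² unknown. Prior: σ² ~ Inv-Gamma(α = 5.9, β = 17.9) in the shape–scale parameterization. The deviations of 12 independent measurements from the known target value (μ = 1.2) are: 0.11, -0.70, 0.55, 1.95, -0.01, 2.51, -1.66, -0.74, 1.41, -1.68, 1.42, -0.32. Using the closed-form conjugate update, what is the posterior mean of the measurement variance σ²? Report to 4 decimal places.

With known mean μ and an Inverse-Gamma(α, β) prior on σ², the Normal likelihood is conjugate: posterior is Inv-Gamma(α + n/2, β + Σ(xᵢ−μ)²/2).
Σ(xᵢ−μ)² = (0.11)² + (-0.70)² + (0.55)² + (1.95)² + (-0.01)² + (2.51)² + (-1.66)² + (-0.74)² + (1.41)² + (-1.68)² + (1.42)² + (-0.32)² = 21.1398.
Posterior: Inv-Gamma(5.9 + 12/2, 17.9 + 21.1398/2) = Inv-Gamma(11.90, 28.46990).
E[σ²|data] = β/(α−1) = 28.46990/10.90 = 2.6119.

2.6119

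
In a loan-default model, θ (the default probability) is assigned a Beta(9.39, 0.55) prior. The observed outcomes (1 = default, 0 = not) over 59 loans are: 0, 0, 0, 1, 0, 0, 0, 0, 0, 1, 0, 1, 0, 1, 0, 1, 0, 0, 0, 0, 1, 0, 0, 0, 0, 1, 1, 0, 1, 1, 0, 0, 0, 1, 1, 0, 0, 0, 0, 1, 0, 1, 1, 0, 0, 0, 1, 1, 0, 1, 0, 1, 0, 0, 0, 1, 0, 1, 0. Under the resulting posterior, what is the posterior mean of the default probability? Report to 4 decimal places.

0.4408

The Beta prior is conjugate to a Binomial/Bernoulli likelihood; the update adds successes to α and failures to β.
Posterior: Beta(α+k, β+n−k) = Beta(9.39+21, 0.55+38) = Beta(30.39, 38.55).
Posterior mean = α/(α+β) = 30.39/68.94 = 0.4408.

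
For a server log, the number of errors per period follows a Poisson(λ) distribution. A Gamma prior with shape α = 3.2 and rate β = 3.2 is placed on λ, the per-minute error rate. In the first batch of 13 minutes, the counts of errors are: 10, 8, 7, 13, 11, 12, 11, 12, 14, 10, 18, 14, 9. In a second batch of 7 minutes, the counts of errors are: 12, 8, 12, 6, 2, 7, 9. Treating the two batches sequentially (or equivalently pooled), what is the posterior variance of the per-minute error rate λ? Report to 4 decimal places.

0.3868

With a Gamma(shape α, rate β) prior, the Poisson likelihood is conjugate: the posterior is Gamma(α + ΣXᵢ, β + n).
Batch 1: sum of counts S = 149 over n = 13 minutes.
After batch 1: Gamma(α+S, β+n) = Gamma(3.2+149, 3.2+13) = Gamma(152.2, 16.2).
Batch 2: sum of counts S = 56 over n = 7 minutes.
After batch 2: Gamma(α+S, β+n) = Gamma(152.2+56, 16.2+7) = Gamma(208.2, 23.2).
Var = α/β² = 208.2/23.2² = 0.3868.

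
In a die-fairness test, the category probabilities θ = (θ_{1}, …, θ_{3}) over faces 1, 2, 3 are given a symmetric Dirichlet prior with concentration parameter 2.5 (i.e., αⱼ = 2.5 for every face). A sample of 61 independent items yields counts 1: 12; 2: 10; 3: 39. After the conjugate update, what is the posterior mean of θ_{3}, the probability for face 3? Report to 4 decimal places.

0.6058

The Dirichlet prior is conjugate to the Multinomial likelihood: each posterior αⱼ = prior αⱼ + observed count nⱼ.
Posterior concentration: (14.5, 12.5, 41.5), total = 68.5.
E[θ_{3}|data] = α_{3}/Σα = 41.5/68.5 = 0.6058.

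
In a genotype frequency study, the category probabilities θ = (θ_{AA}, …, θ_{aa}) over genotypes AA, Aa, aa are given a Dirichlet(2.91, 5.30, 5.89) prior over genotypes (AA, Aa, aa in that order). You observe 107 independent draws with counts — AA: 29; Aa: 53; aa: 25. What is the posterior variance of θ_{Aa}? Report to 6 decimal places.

0.002045

The Dirichlet prior is conjugate to the Multinomial likelihood: each posterior αⱼ = prior αⱼ + observed count nⱼ.
Posterior concentration: (31.91, 58.30, 30.89), total = 121.10.
Var[θ_j] = α_j(Σα−α_j)/((Σα)²(Σα+1)) = 58.30·62.80/(121.10²·122.10) = 0.002045.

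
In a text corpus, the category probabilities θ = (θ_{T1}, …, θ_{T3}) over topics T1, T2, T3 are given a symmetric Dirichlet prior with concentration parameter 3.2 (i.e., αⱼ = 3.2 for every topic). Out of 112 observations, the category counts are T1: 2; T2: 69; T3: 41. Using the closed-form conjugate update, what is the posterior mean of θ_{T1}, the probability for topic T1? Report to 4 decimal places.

0.0428

The Dirichlet prior is conjugate to the Multinomial likelihood: each posterior αⱼ = prior αⱼ + observed count nⱼ.
Posterior concentration: (5.2, 72.2, 44.2), total = 121.6.
E[θ_{T1}|data] = α_{T1}/Σα = 5.2/121.6 = 0.0428.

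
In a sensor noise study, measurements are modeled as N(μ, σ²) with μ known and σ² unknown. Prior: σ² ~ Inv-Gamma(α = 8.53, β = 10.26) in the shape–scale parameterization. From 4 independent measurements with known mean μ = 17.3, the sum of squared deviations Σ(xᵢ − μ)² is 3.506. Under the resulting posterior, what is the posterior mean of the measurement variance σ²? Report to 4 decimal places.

With known mean μ and an Inverse-Gamma(α, β) prior on σ², the Normal likelihood is conjugate: posterior is Inv-Gamma(α + n/2, β + Σ(xᵢ−μ)²/2).
Posterior: Inv-Gamma(8.53 + 4/2, 10.26 + 3.506/2) = Inv-Gamma(10.53, 12.0130).
E[σ²|data] = β/(α−1) = 12.0130/9.53 = 1.2605.

1.2605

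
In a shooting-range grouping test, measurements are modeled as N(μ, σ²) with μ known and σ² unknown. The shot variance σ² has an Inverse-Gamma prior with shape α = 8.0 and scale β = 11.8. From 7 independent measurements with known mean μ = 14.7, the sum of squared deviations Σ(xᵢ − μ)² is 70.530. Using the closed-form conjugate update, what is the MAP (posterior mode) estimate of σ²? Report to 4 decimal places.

With known mean μ and an Inverse-Gamma(α, β) prior on σ², the Normal likelihood is conjugate: posterior is Inv-Gamma(α + n/2, β + Σ(xᵢ−μ)²/2).
Posterior: Inv-Gamma(8.0 + 7/2, 11.8 + 70.530/2) = Inv-Gamma(11.50, 47.0650).
Mode = β/(α+1) = 47.0650/12.50 = 3.7652.

3.7652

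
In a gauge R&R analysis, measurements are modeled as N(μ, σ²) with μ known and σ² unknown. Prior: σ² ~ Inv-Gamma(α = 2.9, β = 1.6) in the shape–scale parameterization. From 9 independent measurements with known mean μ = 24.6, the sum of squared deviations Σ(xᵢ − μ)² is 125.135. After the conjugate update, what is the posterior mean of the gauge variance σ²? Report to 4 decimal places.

With known mean μ and an Inverse-Gamma(α, β) prior on σ², the Normal likelihood is conjugate: posterior is Inv-Gamma(α + n/2, β + Σ(xᵢ−μ)²/2).
Posterior: Inv-Gamma(2.9 + 9/2, 1.6 + 125.135/2) = Inv-Gamma(7.40, 64.1675).
E[σ²|data] = β/(α−1) = 64.1675/6.40 = 10.0262.

10.0262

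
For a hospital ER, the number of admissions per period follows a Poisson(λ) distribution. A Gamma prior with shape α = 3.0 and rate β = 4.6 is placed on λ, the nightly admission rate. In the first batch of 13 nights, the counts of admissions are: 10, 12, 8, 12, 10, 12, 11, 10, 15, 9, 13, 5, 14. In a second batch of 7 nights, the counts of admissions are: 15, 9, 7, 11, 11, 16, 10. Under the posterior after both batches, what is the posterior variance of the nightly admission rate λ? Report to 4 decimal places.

0.3685

With a Gamma(shape α, rate β) prior, the Poisson likelihood is conjugate: the posterior is Gamma(α + ΣXᵢ, β + n).
Batch 1: sum of counts S = 141 over n = 13 nights.
After batch 1: Gamma(α+S, β+n) = Gamma(3.0+141, 4.6+13) = Gamma(144.0, 17.6).
Batch 2: sum of counts S = 79 over n = 7 nights.
After batch 2: Gamma(α+S, β+n) = Gamma(144.0+79, 17.6+7) = Gamma(223.0, 24.6).
Var = α/β² = 223.0/24.6² = 0.3685.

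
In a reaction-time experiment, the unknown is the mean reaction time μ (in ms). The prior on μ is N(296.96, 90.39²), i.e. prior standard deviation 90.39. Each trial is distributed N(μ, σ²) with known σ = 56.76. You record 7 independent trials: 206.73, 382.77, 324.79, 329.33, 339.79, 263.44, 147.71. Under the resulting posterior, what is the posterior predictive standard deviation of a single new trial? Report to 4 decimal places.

60.4764

For Normal data with known variance σ², a Normal(μ₀, σ₀²) prior on μ is conjugate. Posterior precision = 1/σ₀² + n/σ²; posterior mean is the precision-weighted average of μ₀ and x̄.
σ₀² = 90.39² = 8170.3521, σ² = 56.76² = 3221.6976; σ² + n·σ₀² = 3221.6976 + 7·8170.3521 = 60414.1623.
Posterior precision = 1/σ₀² + n/σ² = 1/8170.3521 + 7/3221.6976 = (σ² + n·σ₀²)/(σ₀²σ²) = 60414.1623/(8170.3521·3221.6976); posterior variance σₙ² = σ₀²σ²/(σ² + n·σ₀²) = 8170.3521·3221.6976/60414.1623 = 435.699226.
Predictive variance for one new observation = σₙ² + σ² = 8170.3521·3221.6976/60414.1623 + 3221.6976 = σ²·(σ₀² + 60414.1623)/60414.1623 = 3221.6976·68584.5144/60414.1623 = 3657.396826; SD = √(3221.6976·68584.5144/60414.1623) = 60.4764.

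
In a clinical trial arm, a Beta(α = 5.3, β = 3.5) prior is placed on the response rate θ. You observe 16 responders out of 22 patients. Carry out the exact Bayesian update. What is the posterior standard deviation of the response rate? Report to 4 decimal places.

The Beta prior is conjugate to a Binomial/Bernoulli likelihood; the update adds successes to α and failures to β.
Posterior: Beta(α+k, β+n−k) = Beta(5.3+16, 3.5+6) = Beta(21.3, 9.5).
Var = αβ/((α+β)²(α+β+1)) = 21.3·9.5/(30.8²·31.8) = 0.00670772; SD = √0.00670772 = 0.0819.

0.0819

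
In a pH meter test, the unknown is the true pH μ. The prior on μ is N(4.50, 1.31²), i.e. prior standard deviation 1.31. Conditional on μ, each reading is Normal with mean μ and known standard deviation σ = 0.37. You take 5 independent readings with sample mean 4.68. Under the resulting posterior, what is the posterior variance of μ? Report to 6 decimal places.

0.026950

For Normal data with known variance σ², a Normal(μ₀, σ₀²) prior on μ is conjugate. Posterior precision = 1/σ₀² + n/σ²; posterior mean is the precision-weighted average of μ₀ and x̄.
σ₀² = 1.31² = 1.7161, σ² = 0.37² = 0.1369; σ² + n·σ₀² = 0.1369 + 5·1.7161 = 8.7174.
Posterior precision = 1/σ₀² + n/σ² = 1/1.7161 + 5/0.1369 = (σ² + n·σ₀²)/(σ₀²σ²) = 8.7174/(1.7161·0.1369); posterior variance σₙ² = σ₀²σ²/(σ² + n·σ₀²) = 1.7161·0.1369/8.7174 = 0.026950.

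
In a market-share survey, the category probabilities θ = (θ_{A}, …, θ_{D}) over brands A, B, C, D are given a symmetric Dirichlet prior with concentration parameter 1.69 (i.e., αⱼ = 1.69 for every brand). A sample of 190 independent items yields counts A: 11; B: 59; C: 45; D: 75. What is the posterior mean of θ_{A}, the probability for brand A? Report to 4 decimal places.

0.0645

The Dirichlet prior is conjugate to the Multinomial likelihood: each posterior αⱼ = prior αⱼ + observed count nⱼ.
Posterior concentration: (12.69, 60.69, 46.69, 76.69), total = 196.76.
E[θ_{A}|data] = α_{A}/Σα = 12.69/196.76 = 0.0645.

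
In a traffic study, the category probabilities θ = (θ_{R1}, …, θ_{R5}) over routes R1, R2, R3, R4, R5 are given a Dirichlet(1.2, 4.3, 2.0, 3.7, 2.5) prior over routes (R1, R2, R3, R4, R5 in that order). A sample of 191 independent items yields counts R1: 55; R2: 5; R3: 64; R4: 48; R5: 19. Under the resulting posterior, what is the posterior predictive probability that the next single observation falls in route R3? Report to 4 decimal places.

The Dirichlet prior is conjugate to the Multinomial likelihood: each posterior αⱼ = prior αⱼ + observed count nⱼ.
Posterior concentration: (56.2, 9.3, 66.0, 51.7, 21.5), total = 204.7.
P(next = R3 | data) = α_{R3}/Σα = 0.3224.

0.3224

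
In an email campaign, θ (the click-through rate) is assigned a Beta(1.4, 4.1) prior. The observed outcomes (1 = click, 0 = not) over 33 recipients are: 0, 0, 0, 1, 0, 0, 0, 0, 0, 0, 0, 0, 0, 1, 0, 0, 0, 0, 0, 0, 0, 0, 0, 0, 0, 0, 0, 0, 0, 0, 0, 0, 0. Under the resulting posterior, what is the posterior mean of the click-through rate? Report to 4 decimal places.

The Beta prior is conjugate to a Binomial/Bernoulli likelihood; the update adds successes to α and failures to β.
Posterior: Beta(α+k, β+n−k) = Beta(1.4+2, 4.1+31) = Beta(3.4, 35.1).
Posterior mean = α/(α+β) = 3.4/38.5 = 0.0883.

0.0883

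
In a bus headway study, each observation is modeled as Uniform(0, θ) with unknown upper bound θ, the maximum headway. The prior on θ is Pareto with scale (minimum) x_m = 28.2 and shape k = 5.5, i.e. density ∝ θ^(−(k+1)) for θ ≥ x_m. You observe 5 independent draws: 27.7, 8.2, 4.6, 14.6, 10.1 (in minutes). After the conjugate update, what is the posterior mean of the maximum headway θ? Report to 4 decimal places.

A Pareto(scale x_m, shape k) prior on the upper bound θ of Uniform(0, θ) is conjugate: posterior is Pareto(max(x_m, max xᵢ), k + n).
Sample maximum = 27.7; prior scale x_m = 28.2 → posterior scale = max = 28.2.
Posterior shape = 5.5 + 5 = 10.5.
E[θ|data] = k·x_m/(k−1) = 10.5·28.2/9.5 = 31.1684.

31.1684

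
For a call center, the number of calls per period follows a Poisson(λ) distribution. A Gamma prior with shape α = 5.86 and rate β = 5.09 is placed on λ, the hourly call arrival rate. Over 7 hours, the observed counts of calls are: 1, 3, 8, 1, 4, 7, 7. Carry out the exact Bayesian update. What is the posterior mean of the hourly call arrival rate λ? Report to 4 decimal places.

3.0488

With a Gamma(shape α, rate β) prior, the Poisson likelihood is conjugate: the posterior is Gamma(α + ΣXᵢ, β + n).
Sum of counts S = 31 over n = 7 hours.
Posterior: Gamma(α+S, β+n) = Gamma(5.86+31, 5.09+7) = Gamma(36.86, 12.09).
Posterior mean = α/β = 36.86/12.09 = 3.0488.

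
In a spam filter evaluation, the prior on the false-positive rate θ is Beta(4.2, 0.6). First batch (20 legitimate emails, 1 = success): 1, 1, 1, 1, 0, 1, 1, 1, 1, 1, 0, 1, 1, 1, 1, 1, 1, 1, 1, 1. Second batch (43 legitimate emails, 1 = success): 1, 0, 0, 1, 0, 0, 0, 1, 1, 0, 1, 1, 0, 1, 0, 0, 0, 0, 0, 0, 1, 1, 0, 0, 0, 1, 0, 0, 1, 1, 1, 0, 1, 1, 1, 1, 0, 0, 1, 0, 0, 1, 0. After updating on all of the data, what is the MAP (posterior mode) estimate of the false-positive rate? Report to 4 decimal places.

0.6109

The Beta prior is conjugate to a Binomial/Bernoulli likelihood; the update adds successes to α and failures to β.
After batch 1: Beta(4.2+18, 0.6+2) = Beta(22.2, 2.6).
After batch 2: Beta(22.2+19, 2.6+24) = Beta(41.2, 26.6).
Mode of Beta(a,b) for a,b>1 is (a−1)/(a+b−2) = 40.2/65.8 = 0.6109.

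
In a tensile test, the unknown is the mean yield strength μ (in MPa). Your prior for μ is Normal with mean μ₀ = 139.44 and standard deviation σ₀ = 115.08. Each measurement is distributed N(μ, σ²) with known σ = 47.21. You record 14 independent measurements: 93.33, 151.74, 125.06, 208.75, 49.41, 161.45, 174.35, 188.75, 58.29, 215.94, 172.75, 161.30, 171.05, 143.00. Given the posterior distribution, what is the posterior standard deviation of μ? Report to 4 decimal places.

12.5422

For Normal data with known variance σ², a Normal(μ₀, σ₀²) prior on μ is conjugate. Posterior precision = 1/σ₀² + n/σ²; posterior mean is the precision-weighted average of μ₀ and x̄.
σ₀² = 115.08² = 13243.4064, σ² = 47.21² = 2228.7841; σ² + n·σ₀² = 2228.7841 + 14·13243.4064 = 187636.4737.
Posterior precision = 1/σ₀² + n/σ² = 1/13243.4064 + 14/2228.7841 = (σ² + n·σ₀²)/(σ₀²σ²) = 187636.4737/(13243.4064·2228.7841); posterior variance σₙ² = σ₀²σ²/(σ² + n·σ₀²) = 13243.4064·2228.7841/187636.4737 = 157.307868.
Posterior SD = √σₙ² = √(13243.4064·2228.7841/187636.4737) = 12.5422.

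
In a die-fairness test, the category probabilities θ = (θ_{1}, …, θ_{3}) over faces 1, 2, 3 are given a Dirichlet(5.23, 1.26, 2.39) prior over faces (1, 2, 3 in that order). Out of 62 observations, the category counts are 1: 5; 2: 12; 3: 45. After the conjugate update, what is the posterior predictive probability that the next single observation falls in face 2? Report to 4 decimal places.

0.1871

The Dirichlet prior is conjugate to the Multinomial likelihood: each posterior αⱼ = prior αⱼ + observed count nⱼ.
Posterior concentration: (10.23, 13.26, 47.39), total = 70.88.
P(next = 2 | data) = α_{2}/Σα = 0.1871.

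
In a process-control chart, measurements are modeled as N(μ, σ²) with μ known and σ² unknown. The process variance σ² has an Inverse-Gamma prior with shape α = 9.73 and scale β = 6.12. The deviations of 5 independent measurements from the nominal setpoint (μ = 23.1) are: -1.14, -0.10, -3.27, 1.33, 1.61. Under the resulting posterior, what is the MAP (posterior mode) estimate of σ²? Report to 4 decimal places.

With known mean μ and an Inverse-Gamma(α, β) prior on σ², the Normal likelihood is conjugate: posterior is Inv-Gamma(α + n/2, β + Σ(xᵢ−μ)²/2).
Σ(xᵢ−μ)² = (-1.14)² + (-0.10)² + (-3.27)² + (1.33)² + (1.61)² = 16.3635.
Posterior: Inv-Gamma(9.73 + 5/2, 6.12 + 16.3635/2) = Inv-Gamma(12.23, 14.30175).
Mode = β/(α+1) = 14.30175/13.23 = 1.0810.

1.0810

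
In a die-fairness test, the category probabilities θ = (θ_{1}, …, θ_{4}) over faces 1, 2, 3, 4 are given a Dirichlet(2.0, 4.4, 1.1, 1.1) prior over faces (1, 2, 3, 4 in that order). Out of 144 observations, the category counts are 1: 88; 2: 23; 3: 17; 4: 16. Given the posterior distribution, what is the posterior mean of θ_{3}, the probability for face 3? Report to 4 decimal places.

The Dirichlet prior is conjugate to the Multinomial likelihood: each posterior αⱼ = prior αⱼ + observed count nⱼ.
Posterior concentration: (90.0, 27.4, 18.1, 17.1), total = 152.6.
E[θ_{3}|data] = α_{3}/Σα = 18.1/152.6 = 0.1186.

0.1186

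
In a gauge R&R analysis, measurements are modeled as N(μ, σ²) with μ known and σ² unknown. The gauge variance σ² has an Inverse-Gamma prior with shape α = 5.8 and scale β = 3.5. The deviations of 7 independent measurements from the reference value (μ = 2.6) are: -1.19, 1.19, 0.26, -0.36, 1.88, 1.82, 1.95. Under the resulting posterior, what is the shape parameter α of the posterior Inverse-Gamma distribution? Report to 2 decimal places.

9.30

With known mean μ and an Inverse-Gamma(α, β) prior on σ², the Normal likelihood is conjugate: posterior is Inv-Gamma(α + n/2, β + Σ(xᵢ−μ)²/2).
Σ(xᵢ−μ)² = (-1.19)² + (1.19)² + (0.26)² + (-0.36)² + (1.88)² + (1.82)² + (1.95)² = 13.6787.
Posterior: Inv-Gamma(5.8 + 7/2, 3.5 + 13.6787/2) = Inv-Gamma(9.30, 10.33935).
Posterior α = 9.30.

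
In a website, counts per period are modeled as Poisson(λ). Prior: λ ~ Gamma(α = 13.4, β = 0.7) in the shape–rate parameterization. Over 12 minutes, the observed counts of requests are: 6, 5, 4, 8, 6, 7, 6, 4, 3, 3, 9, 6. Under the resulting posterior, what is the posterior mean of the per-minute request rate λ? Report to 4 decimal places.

6.3307

With a Gamma(shape α, rate β) prior, the Poisson likelihood is conjugate: the posterior is Gamma(α + ΣXᵢ, β + n).
Sum of counts S = 67 over n = 12 minutes.
Posterior: Gamma(α+S, β+n) = Gamma(13.4+67, 0.7+12) = Gamma(80.4, 12.7).
Posterior mean = α/β = 80.4/12.7 = 6.3307.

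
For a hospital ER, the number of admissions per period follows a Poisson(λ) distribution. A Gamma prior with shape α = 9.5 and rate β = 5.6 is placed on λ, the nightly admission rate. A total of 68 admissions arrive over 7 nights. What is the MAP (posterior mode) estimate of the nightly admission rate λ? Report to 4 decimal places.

With a Gamma(shape α, rate β) prior, the Poisson likelihood is conjugate: the posterior is Gamma(α + ΣXᵢ, β + n).
Posterior: Gamma(α+S, β+n) = Gamma(9.5+68, 5.6+7) = Gamma(77.5, 12.6).
Mode of Gamma(α,β) for α≥1 is (α−1)/β = 76.5/12.6 = 6.0714.

6.0714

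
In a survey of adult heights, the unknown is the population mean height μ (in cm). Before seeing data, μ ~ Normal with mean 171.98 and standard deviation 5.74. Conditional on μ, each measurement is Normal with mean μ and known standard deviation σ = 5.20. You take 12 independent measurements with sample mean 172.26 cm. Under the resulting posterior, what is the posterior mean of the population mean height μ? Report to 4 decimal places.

For Normal data with known variance σ², a Normal(μ₀, σ₀²) prior on μ is conjugate. Posterior precision = 1/σ₀² + n/σ²; posterior mean is the precision-weighted average of μ₀ and x̄.
n·x̄ = 12·172.26 = 2067.12.
σ₀² = 5.74² = 32.9476, σ² = 5.20² = 27.04; σ² + n·σ₀² = 27.04 + 12·32.9476 = 422.4112.
Posterior mean = (μ₀/σ₀² + n·x̄/σ²)/(1/σ₀² + n/σ²) = (σ²·μ₀ + σ₀²·n·x̄)/(σ² + n·σ₀²) = (27.04·171.98 + 32.9476·2067.12)/422.4112 = 72756.982112/422.4112 = 172.2421.

172.2421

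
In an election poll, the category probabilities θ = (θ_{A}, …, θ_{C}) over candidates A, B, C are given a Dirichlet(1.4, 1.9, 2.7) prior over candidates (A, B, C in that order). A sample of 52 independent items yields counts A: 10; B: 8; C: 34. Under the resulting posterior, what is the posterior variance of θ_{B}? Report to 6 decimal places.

The Dirichlet prior is conjugate to the Multinomial likelihood: each posterior αⱼ = prior αⱼ + observed count nⱼ.
Posterior concentration: (11.4, 9.9, 36.7), total = 58.0.
Var[θ_j] = α_j(Σα−α_j)/((Σα)²(Σα+1)) = 9.9·48.1/(58.0²·59.0) = 0.002399.

0.002399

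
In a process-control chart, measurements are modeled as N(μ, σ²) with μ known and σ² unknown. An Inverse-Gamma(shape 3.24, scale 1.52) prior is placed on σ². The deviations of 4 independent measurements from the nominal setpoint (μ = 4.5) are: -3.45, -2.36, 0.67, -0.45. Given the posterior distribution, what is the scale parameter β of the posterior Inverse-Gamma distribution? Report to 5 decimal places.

10.58175

With known mean μ and an Inverse-Gamma(α, β) prior on σ², the Normal likelihood is conjugate: posterior is Inv-Gamma(α + n/2, β + Σ(xᵢ−μ)²/2).
Σ(xᵢ−μ)² = (-3.45)² + (-2.36)² + (0.67)² + (-0.45)² = 18.1235.
Posterior: Inv-Gamma(3.24 + 4/2, 1.52 + 18.1235/2) = Inv-Gamma(5.24, 10.58175).
Posterior β = 10.58175.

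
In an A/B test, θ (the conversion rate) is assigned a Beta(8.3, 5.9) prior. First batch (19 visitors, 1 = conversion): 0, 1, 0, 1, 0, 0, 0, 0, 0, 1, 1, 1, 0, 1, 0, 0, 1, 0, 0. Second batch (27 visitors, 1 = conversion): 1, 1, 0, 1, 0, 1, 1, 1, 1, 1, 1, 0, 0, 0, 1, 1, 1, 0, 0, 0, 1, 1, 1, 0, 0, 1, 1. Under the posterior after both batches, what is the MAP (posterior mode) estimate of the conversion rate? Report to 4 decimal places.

0.5378

The Beta prior is conjugate to a Binomial/Bernoulli likelihood; the update adds successes to α and failures to β.
After batch 1: Beta(8.3+7, 5.9+12) = Beta(15.3, 17.9).
After batch 2: Beta(15.3+17, 17.9+10) = Beta(32.3, 27.9).
Mode of Beta(a,b) for a,b>1 is (a−1)/(a+b−2) = 31.3/58.2 = 0.5378.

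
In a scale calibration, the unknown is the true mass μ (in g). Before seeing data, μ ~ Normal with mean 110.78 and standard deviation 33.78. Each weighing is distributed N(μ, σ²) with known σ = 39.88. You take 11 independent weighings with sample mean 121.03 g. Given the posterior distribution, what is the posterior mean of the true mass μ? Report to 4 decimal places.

119.8773

For Normal data with known variance σ², a Normal(μ₀, σ₀²) prior on μ is conjugate. Posterior precision = 1/σ₀² + n/σ²; posterior mean is the precision-weighted average of μ₀ and x̄.
n·x̄ = 11·121.03 = 1331.33.
σ₀² = 33.78² = 1141.0884, σ² = 39.88² = 1590.4144; σ² + n·σ₀² = 1590.4144 + 11·1141.0884 = 14142.3868.
Posterior mean = (μ₀/σ₀² + n·x̄/σ²)/(1/σ₀² + n/σ²) = (σ²·μ₀ + σ₀²·n·x̄)/(σ² + n·σ₀²) = (1590.4144·110.78 + 1141.0884·1331.33)/14142.3868 = 1695351.326804/14142.3868 = 119.8773.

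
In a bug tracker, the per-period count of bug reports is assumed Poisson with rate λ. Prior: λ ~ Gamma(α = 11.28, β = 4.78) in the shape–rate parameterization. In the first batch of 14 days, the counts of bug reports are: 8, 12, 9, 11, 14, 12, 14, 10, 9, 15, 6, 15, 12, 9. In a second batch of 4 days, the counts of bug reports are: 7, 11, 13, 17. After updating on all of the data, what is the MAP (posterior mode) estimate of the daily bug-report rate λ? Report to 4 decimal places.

9.4065

With a Gamma(shape α, rate β) prior, the Poisson likelihood is conjugate: the posterior is Gamma(α + ΣXᵢ, β + n).
Batch 1: sum of counts S = 156 over n = 14 days.
After batch 1: Gamma(α+S, β+n) = Gamma(11.28+156, 4.78+14) = Gamma(167.28, 18.78).
Batch 2: sum of counts S = 48 over n = 4 days.
After batch 2: Gamma(α+S, β+n) = Gamma(167.28+48, 18.78+4) = Gamma(215.28, 22.78).
Mode of Gamma(α,β) for α≥1 is (α−1)/β = 214.28/22.78 = 9.4065.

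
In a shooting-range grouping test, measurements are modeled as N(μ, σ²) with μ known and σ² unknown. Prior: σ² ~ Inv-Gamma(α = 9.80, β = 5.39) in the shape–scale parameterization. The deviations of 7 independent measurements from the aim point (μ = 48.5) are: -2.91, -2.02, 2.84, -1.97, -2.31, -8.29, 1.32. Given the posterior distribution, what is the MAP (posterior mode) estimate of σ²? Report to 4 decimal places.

With known mean μ and an Inverse-Gamma(α, β) prior on σ², the Normal likelihood is conjugate: posterior is Inv-Gamma(α + n/2, β + Σ(xᵢ−μ)²/2).
Σ(xᵢ−μ)² = (-2.91)² + (-2.02)² + (2.84)² + (-1.97)² + (-2.31)² + (-8.29)² + (1.32)² = 100.2976.
Posterior: Inv-Gamma(9.80 + 7/2, 5.39 + 100.2976/2) = Inv-Gamma(13.30, 55.53880).
Mode = β/(α+1) = 55.53880/14.30 = 3.8838.

3.8838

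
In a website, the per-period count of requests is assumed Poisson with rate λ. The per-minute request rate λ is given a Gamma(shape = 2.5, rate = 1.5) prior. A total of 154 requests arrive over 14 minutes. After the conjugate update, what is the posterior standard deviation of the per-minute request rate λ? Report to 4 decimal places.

With a Gamma(shape α, rate β) prior, the Poisson likelihood is conjugate: the posterior is Gamma(α + ΣXᵢ, β + n).
Posterior: Gamma(α+S, β+n) = Gamma(2.5+154, 1.5+14) = Gamma(156.5, 15.5).
SD = √α/β = √156.5/15.5 = 0.8071.

0.8071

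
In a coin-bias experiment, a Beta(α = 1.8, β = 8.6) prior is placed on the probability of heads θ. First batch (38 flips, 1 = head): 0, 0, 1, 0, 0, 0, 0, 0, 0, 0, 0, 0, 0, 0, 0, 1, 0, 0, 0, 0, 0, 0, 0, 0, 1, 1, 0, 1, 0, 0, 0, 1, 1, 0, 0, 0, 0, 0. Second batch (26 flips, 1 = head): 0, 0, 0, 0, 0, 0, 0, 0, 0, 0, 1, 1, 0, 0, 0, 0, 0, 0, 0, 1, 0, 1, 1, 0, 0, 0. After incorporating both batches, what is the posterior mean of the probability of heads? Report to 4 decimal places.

0.1855

The Beta prior is conjugate to a Binomial/Bernoulli likelihood; the update adds successes to α and failures to β.
After batch 1: Beta(1.8+7, 8.6+31) = Beta(8.8, 39.6).
After batch 2: Beta(8.8+5, 39.6+21) = Beta(13.8, 60.6).
Posterior mean = α/(α+β) = 13.8/74.4 = 0.1855.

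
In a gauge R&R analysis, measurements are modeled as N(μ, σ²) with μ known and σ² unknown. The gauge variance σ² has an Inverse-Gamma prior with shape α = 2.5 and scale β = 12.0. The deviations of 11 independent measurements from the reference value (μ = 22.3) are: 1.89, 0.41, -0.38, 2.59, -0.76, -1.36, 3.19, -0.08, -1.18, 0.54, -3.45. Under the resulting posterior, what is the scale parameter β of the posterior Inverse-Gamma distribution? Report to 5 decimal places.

With known mean μ and an Inverse-Gamma(α, β) prior on σ², the Normal likelihood is conjugate: posterior is Inv-Gamma(α + n/2, β + Σ(xᵢ−μ)²/2).
Σ(xᵢ−μ)² = (1.89)² + (0.41)² + (-0.38)² + (2.59)² + (-0.76)² + (-1.36)² + (3.19)² + (-0.08)² + (-1.18)² + (0.54)² + (-3.45)² = 36.7889.
Posterior: Inv-Gamma(2.5 + 11/2, 12.0 + 36.7889/2) = Inv-Gamma(8.00, 30.39445).
Posterior β = 30.39445.

30.39445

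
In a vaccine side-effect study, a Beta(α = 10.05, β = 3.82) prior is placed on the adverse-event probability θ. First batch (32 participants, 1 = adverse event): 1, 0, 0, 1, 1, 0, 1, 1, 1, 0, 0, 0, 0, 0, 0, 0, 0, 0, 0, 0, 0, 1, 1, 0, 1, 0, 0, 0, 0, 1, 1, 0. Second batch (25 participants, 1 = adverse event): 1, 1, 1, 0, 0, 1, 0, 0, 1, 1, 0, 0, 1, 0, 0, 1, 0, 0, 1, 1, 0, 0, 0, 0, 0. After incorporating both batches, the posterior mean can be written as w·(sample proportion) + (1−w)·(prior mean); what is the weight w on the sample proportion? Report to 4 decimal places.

The Beta prior is conjugate to a Binomial/Bernoulli likelihood; the update adds successes to α and failures to β.
Total number of participants: n = 32 + 25 = 57.
Posterior mean = (α₀+k)/(α₀+β₀+n) = [n/(α₀+β₀+n)]·(k/n) + [(α₀+β₀)/(α₀+β₀+n)]·α₀/(α₀+β₀), so only n and the prior enter the weight.
The weight on the data is w = n/(α₀+β₀+n) = 57/(10.05+3.82+57) = 57/70.87 = 0.8043.

0.8043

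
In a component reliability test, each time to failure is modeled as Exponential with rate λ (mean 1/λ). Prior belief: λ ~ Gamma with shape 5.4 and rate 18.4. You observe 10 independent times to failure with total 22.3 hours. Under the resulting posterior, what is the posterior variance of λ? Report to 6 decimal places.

0.009297

With a Gamma(shape α, rate β) prior on the exponential rate λ, the posterior after n observations with total T = Σxᵢ is Gamma(α+n, β+T).
Posterior: Gamma(5.4+10, 18.4+22.3) = Gamma(15.4, 40.7).
Var = α/β² = 0.009297.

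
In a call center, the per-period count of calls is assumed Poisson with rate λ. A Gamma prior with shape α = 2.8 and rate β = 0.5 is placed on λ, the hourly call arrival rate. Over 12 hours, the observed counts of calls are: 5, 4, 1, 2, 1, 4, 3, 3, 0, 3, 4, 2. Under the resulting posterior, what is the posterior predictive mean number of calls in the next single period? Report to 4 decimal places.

With a Gamma(shape α, rate β) prior, the Poisson likelihood is conjugate: the posterior is Gamma(α + ΣXᵢ, β + n).
Sum of counts S = 32 over n = 12 hours.
Posterior: Gamma(α+S, β+n) = Gamma(2.8+32, 0.5+12) = Gamma(34.8, 12.5).
The predictive distribution for one future period is NegBinom with mean α/β = 2.7840.

2.7840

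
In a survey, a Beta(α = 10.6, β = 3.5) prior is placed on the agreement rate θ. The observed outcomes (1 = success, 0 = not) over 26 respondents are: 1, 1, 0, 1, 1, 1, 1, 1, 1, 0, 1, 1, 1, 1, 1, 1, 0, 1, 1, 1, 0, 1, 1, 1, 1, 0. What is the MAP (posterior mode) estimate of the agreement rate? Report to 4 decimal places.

0.8031

The Beta prior is conjugate to a Binomial/Bernoulli likelihood; the update adds successes to α and failures to β.
Posterior: Beta(α+k, β+n−k) = Beta(10.6+21, 3.5+5) = Beta(31.6, 8.5).
Mode of Beta(a,b) for a,b>1 is (a−1)/(a+b−2) = 30.6/38.1 = 0.8031.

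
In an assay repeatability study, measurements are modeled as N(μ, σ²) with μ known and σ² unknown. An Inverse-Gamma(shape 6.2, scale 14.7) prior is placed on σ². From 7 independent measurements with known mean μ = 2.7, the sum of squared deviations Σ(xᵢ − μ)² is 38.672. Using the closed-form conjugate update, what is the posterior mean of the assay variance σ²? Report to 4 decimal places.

3.9122

With known mean μ and an Inverse-Gamma(α, β) prior on σ², the Normal likelihood is conjugate: posterior is Inv-Gamma(α + n/2, β + Σ(xᵢ−μ)²/2).
Posterior: Inv-Gamma(6.2 + 7/2, 14.7 + 38.672/2) = Inv-Gamma(9.70, 34.0360).
E[σ²|data] = β/(α−1) = 34.0360/8.70 = 3.9122.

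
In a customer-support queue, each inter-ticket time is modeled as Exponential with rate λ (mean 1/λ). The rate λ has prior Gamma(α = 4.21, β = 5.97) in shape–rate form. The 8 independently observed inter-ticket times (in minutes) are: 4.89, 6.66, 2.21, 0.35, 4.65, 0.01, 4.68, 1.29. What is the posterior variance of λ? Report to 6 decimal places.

0.012947

With a Gamma(shape α, rate β) prior on the exponential rate λ, the posterior after n observations with total T = Σxᵢ is Gamma(α+n, β+T).
Sum of observations T = 24.74 minutes; n = 8.
Posterior: Gamma(4.21+8, 5.97+24.74) = Gamma(12.21, 30.71).
Var = α/β² = 0.012947.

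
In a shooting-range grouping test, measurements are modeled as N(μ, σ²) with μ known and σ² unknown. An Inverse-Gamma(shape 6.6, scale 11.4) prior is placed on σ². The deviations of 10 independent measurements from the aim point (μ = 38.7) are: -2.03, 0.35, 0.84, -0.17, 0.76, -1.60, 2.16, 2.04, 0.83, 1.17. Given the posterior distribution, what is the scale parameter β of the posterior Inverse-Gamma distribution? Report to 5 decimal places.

With known mean μ and an Inverse-Gamma(α, β) prior on σ², the Normal likelihood is conjugate: posterior is Inv-Gamma(α + n/2, β + Σ(xᵢ−μ)²/2).
Σ(xᵢ−μ)² = (-2.03)² + (0.35)² + (0.84)² + (-0.17)² + (0.76)² + (-1.60)² + (2.16)² + (2.04)² + (0.83)² + (1.17)² = 19.0005.
Posterior: Inv-Gamma(6.6 + 10/2, 11.4 + 19.0005/2) = Inv-Gamma(11.60, 20.90025).
Posterior β = 20.90025.

20.90025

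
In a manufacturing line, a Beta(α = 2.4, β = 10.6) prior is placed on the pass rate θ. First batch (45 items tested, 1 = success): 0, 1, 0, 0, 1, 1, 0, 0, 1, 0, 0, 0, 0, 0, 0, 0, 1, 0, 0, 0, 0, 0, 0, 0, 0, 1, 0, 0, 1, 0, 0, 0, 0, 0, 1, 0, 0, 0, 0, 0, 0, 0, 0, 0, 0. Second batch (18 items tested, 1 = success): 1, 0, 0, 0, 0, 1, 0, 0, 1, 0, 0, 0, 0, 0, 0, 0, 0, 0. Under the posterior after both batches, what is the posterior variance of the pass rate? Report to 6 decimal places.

The Beta prior is conjugate to a Binomial/Bernoulli likelihood; the update adds successes to α and failures to β.
After batch 1: Beta(2.4+8, 10.6+37) = Beta(10.4, 47.6).
After batch 2: Beta(10.4+3, 47.6+15) = Beta(13.4, 62.6).
Var = αβ/((α+β)²(α+β+1)) = 13.4·62.6/(76.0²·77.0) = 0.001886.

0.001886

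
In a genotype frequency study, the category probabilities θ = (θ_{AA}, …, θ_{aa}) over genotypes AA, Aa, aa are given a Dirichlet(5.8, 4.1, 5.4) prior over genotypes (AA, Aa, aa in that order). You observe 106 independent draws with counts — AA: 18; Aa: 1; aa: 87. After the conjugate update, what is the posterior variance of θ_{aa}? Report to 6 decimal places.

0.001484

The Dirichlet prior is conjugate to the Multinomial likelihood: each posterior αⱼ = prior αⱼ + observed count nⱼ.
Posterior concentration: (23.8, 5.1, 92.4), total = 121.3.
Var[θ_j] = α_j(Σα−α_j)/((Σα)²(Σα+1)) = 92.4·28.9/(121.3²·122.3) = 0.001484.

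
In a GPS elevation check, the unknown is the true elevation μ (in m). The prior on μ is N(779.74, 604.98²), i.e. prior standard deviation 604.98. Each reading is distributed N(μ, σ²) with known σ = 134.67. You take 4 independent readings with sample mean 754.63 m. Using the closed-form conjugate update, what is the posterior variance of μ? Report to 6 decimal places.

4478.522481

For Normal data with known variance σ², a Normal(μ₀, σ₀²) prior on μ is conjugate. Posterior precision = 1/σ₀² + n/σ²; posterior mean is the precision-weighted average of μ₀ and x̄.
σ₀² = 604.98² = 366000.8004, σ² = 134.67² = 18136.0089; σ² + n·σ₀² = 18136.0089 + 4·366000.8004 = 1482139.2105.
Posterior precision = 1/σ₀² + n/σ² = 1/366000.8004 + 4/18136.0089 = (σ² + n·σ₀²)/(σ₀²σ²) = 1482139.2105/(366000.8004·18136.0089); posterior variance σₙ² = σ₀²σ²/(σ² + n·σ₀²) = 366000.8004·18136.0089/1482139.2105 = 4478.522481.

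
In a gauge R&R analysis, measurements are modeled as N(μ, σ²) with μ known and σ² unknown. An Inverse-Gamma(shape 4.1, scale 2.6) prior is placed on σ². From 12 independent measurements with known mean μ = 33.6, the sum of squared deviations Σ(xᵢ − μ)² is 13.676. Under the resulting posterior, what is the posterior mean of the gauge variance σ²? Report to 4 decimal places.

1.0371

With known mean μ and an Inverse-Gamma(α, β) prior on σ², the Normal likelihood is conjugate: posterior is Inv-Gamma(α + n/2, β + Σ(xᵢ−μ)²/2).
Posterior: Inv-Gamma(4.1 + 12/2, 2.6 + 13.676/2) = Inv-Gamma(10.10, 9.4380).
E[σ²|data] = β/(α−1) = 9.4380/9.10 = 1.0371.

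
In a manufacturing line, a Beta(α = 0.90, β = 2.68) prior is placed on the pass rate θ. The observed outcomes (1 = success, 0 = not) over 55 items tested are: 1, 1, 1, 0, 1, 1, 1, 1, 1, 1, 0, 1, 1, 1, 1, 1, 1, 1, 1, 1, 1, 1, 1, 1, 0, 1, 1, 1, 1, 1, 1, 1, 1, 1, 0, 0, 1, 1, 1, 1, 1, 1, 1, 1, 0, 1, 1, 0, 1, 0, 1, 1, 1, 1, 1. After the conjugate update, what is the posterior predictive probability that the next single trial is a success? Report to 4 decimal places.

The Beta prior is conjugate to a Binomial/Bernoulli likelihood; the update adds successes to α and failures to β.
Posterior: Beta(α+k, β+n−k) = Beta(0.90+47, 2.68+8) = Beta(47.90, 10.68).
For a single future Bernoulli trial, P(success | data) = α/(α+β) = 0.8177.

0.8177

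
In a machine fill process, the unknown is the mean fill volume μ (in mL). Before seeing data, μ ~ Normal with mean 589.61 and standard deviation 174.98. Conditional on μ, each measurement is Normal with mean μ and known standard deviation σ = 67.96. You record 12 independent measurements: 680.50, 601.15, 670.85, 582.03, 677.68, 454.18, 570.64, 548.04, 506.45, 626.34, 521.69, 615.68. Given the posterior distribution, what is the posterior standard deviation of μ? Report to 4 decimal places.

For Normal data with known variance σ², a Normal(μ₀, σ₀²) prior on μ is conjugate. Posterior precision = 1/σ₀² + n/σ²; posterior mean is the precision-weighted average of μ₀ and x̄.
σ₀² = 174.98² = 30618.0004, σ² = 67.96² = 4618.5616; σ² + n·σ₀² = 4618.5616 + 12·30618.0004 = 372034.5664.
Posterior precision = 1/σ₀² + n/σ² = 1/30618.0004 + 12/4618.5616 = (σ² + n·σ₀²)/(σ₀²σ²) = 372034.5664/(30618.0004·4618.5616); posterior variance σₙ² = σ₀²σ²/(σ² + n·σ₀²) = 30618.0004·4618.5616/372034.5664 = 380.102103.
Posterior SD = √σₙ² = √(30618.0004·4618.5616/372034.5664) = 19.4962.

19.4962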